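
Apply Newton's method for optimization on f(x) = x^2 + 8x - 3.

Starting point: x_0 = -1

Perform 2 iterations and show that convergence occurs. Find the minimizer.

f(x) = x^2 + 8x - 3, f'(x) = 2x + (8), f''(x) = 2
Step 1: f'(-1) = 6, x_1 = -1 - 6/2 = -4
Step 2: f'(-4) = 0, x_2 = -4 (converged)
Newton's method converges in 1 step for quadratics.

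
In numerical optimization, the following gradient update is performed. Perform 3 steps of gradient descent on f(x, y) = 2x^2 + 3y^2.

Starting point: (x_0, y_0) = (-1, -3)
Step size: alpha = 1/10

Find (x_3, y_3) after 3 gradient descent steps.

f(x,y) = 2x^2 + 3y^2
grad_x = 4x + 0y, grad_y = 6y + 0x
Step 1: grad = (-4, -18), (-3/5, -6/5)
Step 2: grad = (-12/5, -36/5), (-9/25, -12/25)
Step 3: grad = (-36/25, -72/25), (-27/125, -24/125)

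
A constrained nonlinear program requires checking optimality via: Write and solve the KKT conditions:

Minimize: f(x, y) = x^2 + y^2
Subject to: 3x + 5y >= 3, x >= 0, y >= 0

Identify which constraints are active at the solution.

KKT conditions for min x^2 + y^2 s.t. 3x + 5y >= 3, x >= 0, y >= 0:
Stationarity: 2x = mu*3 + mu_x, 2y = mu*5 + mu_y, with mu, mu_x, mu_y >= 0
Complementary slackness: mu*(3x + 5y - 3) = 0, mu_x*x = 0, mu_y*y = 0
(0, 0) is infeasible (3*0 + 5*0 < 3), so if mu = 0 stationarity would force x = mu_x/2 >= 0, y = mu_y/2 >= 0 with mu_x*x = mu_y*y = 0, i.e. x = y = 0: contradiction. Hence mu > 0 and 3x + 5y = 3 is active.
Try x > 0, y > 0 (so mu_x = mu_y = 0): x = 3*mu/2, y = 5*mu/2
Substitute: 3*(3*mu/2) + 5*(5*mu/2) = 3
  mu*34/2 = 3 => mu = 3/17
x* = 9/34 > 0, y* = 15/34 > 0, consistent with mu_x = mu_y = 0.
f is convex and the constraints are linear, so this KKT point is the global minimum.
f* = 9/34
Active constraints: 3x + 5y >= 3 (holds with equality, mu = 3/17 > 0); x >= 0 and y >= 0 are inactive (mu_x = mu_y = 0).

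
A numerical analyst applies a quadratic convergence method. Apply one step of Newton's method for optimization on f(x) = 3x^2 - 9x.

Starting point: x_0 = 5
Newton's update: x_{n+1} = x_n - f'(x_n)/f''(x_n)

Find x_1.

f(x) = 3x^2 - 9x
f'(x) = 6x + (-9), f''(x) = 6
Newton step: x_1 = x_0 - f'(x_0)/f''(x_0)
f'(5) = 21
x_1 = 5 - 21/6 = 3/2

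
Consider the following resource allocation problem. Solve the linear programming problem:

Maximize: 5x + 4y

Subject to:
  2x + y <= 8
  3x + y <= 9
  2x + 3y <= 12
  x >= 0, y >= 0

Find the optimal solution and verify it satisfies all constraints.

Feasible vertices: (0, 0), (0, 4), (15/7, 18/7), (3, 0)
Objective 5x + 4y at each vertex:
  (0, 0): 0
  (0, 4): 16
  (15/7, 18/7): 21
  (3, 0): 15
Maximum is 21 at (15/7, 18/7).
Verify constraints at (x, y) = (15/7, 18/7):
  2*(15/7) + 1*(18/7) = 48/7 <= 8
  3*(15/7) + 1*(18/7) = 9 <= 9 (active)
  2*(15/7) + 3*(18/7) = 12 <= 12 (active)
  x = 15/7 >= 0, y = 18/7 >= 0. All constraints satisfied.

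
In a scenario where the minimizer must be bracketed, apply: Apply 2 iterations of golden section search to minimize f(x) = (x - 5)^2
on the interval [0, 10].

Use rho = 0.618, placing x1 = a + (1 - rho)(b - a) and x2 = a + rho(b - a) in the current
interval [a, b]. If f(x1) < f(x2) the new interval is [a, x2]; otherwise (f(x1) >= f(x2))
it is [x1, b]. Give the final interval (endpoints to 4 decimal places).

Golden section search for min of f(x) = (x - 5)^2 on [0, 10].
Each step: x1 = a + (1 - rho)(b - a), x2 = a + rho(b - a); if f(x1) < f(x2) keep [a, x2], otherwise keep [x1, b].
Step 1: [0.0000, 10.0000], x1=3.8200 (f=1.3924), x2=6.1800 (f=1.3924); f(x1) = f(x2) (tie, not '<') => keep [3.8200, 10.0000]
Step 2: [3.8200, 10.0000], x1=6.1808 (f=1.3942), x2=7.6392 (f=6.9656); f(x1) < f(x2) => keep [3.8200, 7.6392]
Final interval: [3.8200, 7.6392]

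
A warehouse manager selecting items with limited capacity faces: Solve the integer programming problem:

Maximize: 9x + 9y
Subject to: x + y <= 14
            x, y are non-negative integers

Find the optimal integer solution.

Objective: 9x + 9y, constraint: x + y <= 14
Coefficient of x is 9 >= coefficient of y is 9, so allocate the entire budget to x.
Optimal: x = 14, y = 0, value = 126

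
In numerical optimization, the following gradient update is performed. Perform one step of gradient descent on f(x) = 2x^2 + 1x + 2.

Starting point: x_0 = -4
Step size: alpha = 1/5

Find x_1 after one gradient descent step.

f(x) = 2x^2 + 1x + 2
f'(x) = 4x + 1
f'(-4) = 4*-4 + (1) = -15
x_1 = x_0 - alpha * f'(x_0) = -4 - 1/5 * -15 = -1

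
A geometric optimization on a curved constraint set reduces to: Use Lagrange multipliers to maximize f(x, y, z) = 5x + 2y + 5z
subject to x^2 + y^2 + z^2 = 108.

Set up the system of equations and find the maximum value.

Lagrange conditions: 5 = 2*lambda*x, 2 = 2*lambda*y, 5 = 2*lambda*z
So x:5 = y:2 = z:5, i.e. x = 5t, y = 2t, z = 5t
Constraint: t^2*(5^2 + 2^2 + 5^2) = 108
  t^2 * 54 = 108  =>  t = sqrt(2)
Maximum = 5*5t + 2*2t + 5*5t = 54*sqrt(2) = sqrt(5832)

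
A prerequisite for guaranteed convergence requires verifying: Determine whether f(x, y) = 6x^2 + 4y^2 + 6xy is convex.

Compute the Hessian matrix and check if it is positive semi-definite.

f(x,y) = 6x^2 + 4y^2 + 6xy
Hessian H = [[12, 6], [6, 8]]
trace(H) = 20, det(H) = 60
Eigenvalues: (20 +/- sqrt(160)) / 2 = 16.32, 3.675
Since both eigenvalues > 0, f is convex.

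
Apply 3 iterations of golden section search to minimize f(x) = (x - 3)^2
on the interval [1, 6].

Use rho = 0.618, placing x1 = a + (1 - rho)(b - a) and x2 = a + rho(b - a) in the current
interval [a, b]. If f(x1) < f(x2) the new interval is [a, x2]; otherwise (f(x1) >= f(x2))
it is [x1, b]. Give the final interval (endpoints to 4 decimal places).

Golden section search for min of f(x) = (x - 3)^2 on [1, 6].
Each step: x1 = a + (1 - rho)(b - a), x2 = a + rho(b - a); if f(x1) < f(x2) keep [a, x2], otherwise keep [x1, b].
Step 1: [1.0000, 6.0000], x1=2.9100 (f=0.0081), x2=4.0900 (f=1.1881); f(x1) < f(x2) => keep [1.0000, 4.0900]
Step 2: [1.0000, 4.0900], x1=2.1804 (f=0.6718), x2=2.9096 (f=0.0082); f(x1) > f(x2) => keep [2.1804, 4.0900]
Step 3: [2.1804, 4.0900], x1=2.9099 (f=0.0081), x2=3.3605 (f=0.1300); f(x1) < f(x2) => keep [2.1804, 3.3605]
Final interval: [2.1804, 3.3605]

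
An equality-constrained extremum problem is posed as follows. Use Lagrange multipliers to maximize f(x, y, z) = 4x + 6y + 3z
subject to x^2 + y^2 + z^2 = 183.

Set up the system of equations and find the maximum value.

Lagrange conditions: 4 = 2*lambda*x, 6 = 2*lambda*y, 3 = 2*lambda*z
So x:4 = y:6 = z:3, i.e. x = 4t, y = 6t, z = 3t
Constraint: t^2*(4^2 + 6^2 + 3^2) = 183
  t^2 * 61 = 183  =>  t = sqrt(3)
Maximum = 4*4t + 6*6t + 3*3t = 61*sqrt(3) = sqrt(11163)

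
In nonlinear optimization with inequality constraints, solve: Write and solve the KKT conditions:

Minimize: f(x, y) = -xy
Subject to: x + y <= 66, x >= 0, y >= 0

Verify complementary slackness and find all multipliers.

Problem: min -xy s.t. x + y <= 66 (multiplier lambda), x >= 0 (mu_x), y >= 0 (mu_y)
KKT stationarity: -y + lambda - mu_x = 0, -x + lambda - mu_y = 0, with lambda, mu_x, mu_y >= 0
Complementary slackness: lambda*(x + y - 66) = 0, mu_x*x = 0, mu_y*y = 0
If lambda = 0: y = -mu_x <= 0 and x = -mu_y <= 0 force x = y = 0 with f = 0; but x = y = 33 is feasible with f = -1089 < 0, so this is not the minimum. Hence lambda > 0 and x + y = 66.
Try x > 0, y > 0 (so mu_x = mu_y = 0): y = lambda, x = lambda => x = y = lambda
x + y = 66 => 2*lambda = 66 => lambda = 33
x* = y* = 33 > 0, consistent with mu_x = mu_y = 0.
(Any feasible point with x = 0 or y = 0 has f = 0 > -1089, so the minimum is not on those boundaries.)
min(-xy) = -1089 (i.e. max xy = 1089)
Multipliers: lambda = 33, mu_x = 0, mu_y = 0
Complementary slackness: lambda*(x + y - 66) = 33*(33 + 33 - 66) = 0, mu_x*x = 0*33 = 0, mu_y*y = 0*33 = 0. Satisfied.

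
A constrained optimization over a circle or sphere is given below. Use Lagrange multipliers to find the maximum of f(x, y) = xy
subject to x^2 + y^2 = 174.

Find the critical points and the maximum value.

Lagrange conditions: y = 2*lambda*x and x = 2*lambda*y
If x = 0 then y = 0, violating the constraint, so x, y != 0.
Dividing: y/x = x/y => x^2 = y^2 => y = x or y = -x
Constraint: 2x^2 = 174 => x^2 = 87 => x = +/-sqrt(87)
Critical points: (sqrt(87), sqrt(87)), (-sqrt(87), -sqrt(87)), (sqrt(87), -sqrt(87)), (-sqrt(87), sqrt(87))
  y = x:  xy = x^2 = 87  at (sqrt(87), sqrt(87)) and (-sqrt(87), -sqrt(87))
  y = -x: xy = -x^2 = -87 at (sqrt(87), -sqrt(87)) and (-sqrt(87), sqrt(87))
Maximum xy = 87 at (sqrt(87), sqrt(87)) and (-sqrt(87), -sqrt(87))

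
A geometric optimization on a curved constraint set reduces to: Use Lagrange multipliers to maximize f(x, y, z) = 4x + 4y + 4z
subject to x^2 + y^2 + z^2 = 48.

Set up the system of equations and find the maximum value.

Lagrange conditions: 4 = 2*lambda*x, 4 = 2*lambda*y, 4 = 2*lambda*z
So x:4 = y:4 = z:4, i.e. x = 4t, y = 4t, z = 4t
Constraint: t^2*(4^2 + 4^2 + 4^2) = 48
  t^2 * 48 = 48  =>  t = sqrt(1)
Maximum = 4*4t + 4*4t + 4*4t = 48*sqrt(1) = 48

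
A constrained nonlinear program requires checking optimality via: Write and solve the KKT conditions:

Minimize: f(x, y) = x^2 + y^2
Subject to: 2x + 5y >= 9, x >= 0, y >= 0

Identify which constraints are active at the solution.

KKT conditions for min x^2 + y^2 s.t. 2x + 5y >= 9, x >= 0, y >= 0:
Stationarity: 2x = mu*2 + mu_x, 2y = mu*5 + mu_y, with mu, mu_x, mu_y >= 0
Complementary slackness: mu*(2x + 5y - 9) = 0, mu_x*x = 0, mu_y*y = 0
(0, 0) is infeasible (2*0 + 5*0 < 9), so if mu = 0 stationarity would force x = mu_x/2 >= 0, y = mu_y/2 >= 0 with mu_x*x = mu_y*y = 0, i.e. x = y = 0: contradiction. Hence mu > 0 and 2x + 5y = 9 is active.
Try x > 0, y > 0 (so mu_x = mu_y = 0): x = 2*mu/2, y = 5*mu/2
Substitute: 2*(2*mu/2) + 5*(5*mu/2) = 9
  mu*29/2 = 9 => mu = 18/29
x* = 18/29 > 0, y* = 45/29 > 0, consistent with mu_x = mu_y = 0.
f is convex and the constraints are linear, so this KKT point is the global minimum.
f* = 81/29
Active constraints: 2x + 5y >= 9 (holds with equality, mu = 18/29 > 0); x >= 0 and y >= 0 are inactive (mu_x = mu_y = 0).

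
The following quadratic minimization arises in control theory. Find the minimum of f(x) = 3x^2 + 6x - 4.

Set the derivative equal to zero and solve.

f(x) = 3x^2 + 6x - 4
f'(x) = 6x + (6) = 0
x = -6/6 = -1
f(-1) = -7
Since f''(x) = 6 > 0, this is a minimum.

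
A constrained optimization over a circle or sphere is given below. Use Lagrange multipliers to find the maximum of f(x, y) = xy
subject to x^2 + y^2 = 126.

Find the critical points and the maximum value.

Lagrange conditions: y = 2*lambda*x and x = 2*lambda*y
If x = 0 then y = 0, violating the constraint, so x, y != 0.
Dividing: y/x = x/y => x^2 = y^2 => y = x or y = -x
Constraint: 2x^2 = 126 => x^2 = 63 => x = +/-sqrt(63)
Critical points: (sqrt(63), sqrt(63)), (-sqrt(63), -sqrt(63)), (sqrt(63), -sqrt(63)), (-sqrt(63), sqrt(63))
  y = x:  xy = x^2 = 63  at (sqrt(63), sqrt(63)) and (-sqrt(63), -sqrt(63))
  y = -x: xy = -x^2 = -63 at (sqrt(63), -sqrt(63)) and (-sqrt(63), sqrt(63))
Maximum xy = 63 at (sqrt(63), sqrt(63)) and (-sqrt(63), -sqrt(63))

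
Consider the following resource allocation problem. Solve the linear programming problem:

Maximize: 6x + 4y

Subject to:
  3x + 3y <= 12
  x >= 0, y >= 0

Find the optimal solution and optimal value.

The feasible region has vertices at [(0, 0), (4, 0), (0, 4)].
Checking objective 6x + 4y at each vertex:
  (0, 0): 6*0 + 4*0 = 0
  (4, 0): 6*4 + 4*0 = 24
  (0, 4): 6*0 + 4*4 = 16
Maximum is 24 at (4, 0).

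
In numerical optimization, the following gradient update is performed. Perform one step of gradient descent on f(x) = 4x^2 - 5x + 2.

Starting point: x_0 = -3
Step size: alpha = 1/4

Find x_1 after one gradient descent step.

f(x) = 4x^2 - 5x + 2
f'(x) = 8x - 5
f'(-3) = 8*-3 + (-5) = -29
x_1 = x_0 - alpha * f'(x_0) = -3 - 1/4 * -29 = 17/4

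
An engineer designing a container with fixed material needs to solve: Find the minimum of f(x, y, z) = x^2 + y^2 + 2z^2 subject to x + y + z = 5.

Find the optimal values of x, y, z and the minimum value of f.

Using Lagrange multipliers on f = x^2 + y^2 + 2z^2 with constraint x + y + z = 5:
Conditions: 2*1*x = lambda, 2*1*y = lambda, 2*2*z = lambda
So x = lambda/2, y = lambda/2, z = lambda/4
Substituting into constraint: lambda * (5/4) = 5
lambda = 4
x = 2, y = 2, z = 1
Minimum value = 10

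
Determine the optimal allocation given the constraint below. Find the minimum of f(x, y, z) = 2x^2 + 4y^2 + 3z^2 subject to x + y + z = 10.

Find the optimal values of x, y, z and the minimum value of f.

Using Lagrange multipliers on f = 2x^2 + 4y^2 + 3z^2 with constraint x + y + z = 10:
Conditions: 2*2*x = lambda, 2*4*y = lambda, 2*3*z = lambda
So x = lambda/4, y = lambda/8, z = lambda/6
Substituting into constraint: lambda * (13/24) = 10
lambda = 240/13
x = 60/13, y = 30/13, z = 40/13
Minimum value = 1200/13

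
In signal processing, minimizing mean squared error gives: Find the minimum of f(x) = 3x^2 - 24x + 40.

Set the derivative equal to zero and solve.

f(x) = 3x^2 - 24x + 40
f'(x) = 6x + (-24) = 0
x = 24/6 = 4
f(4) = -8
Since f''(x) = 6 > 0, this is a minimum.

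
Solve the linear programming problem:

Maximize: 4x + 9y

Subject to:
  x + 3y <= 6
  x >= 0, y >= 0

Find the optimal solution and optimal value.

The feasible region has vertices at [(0, 0), (6, 0), (0, 2)].
Checking objective 4x + 9y at each vertex:
  (0, 0): 4*0 + 9*0 = 0
  (6, 0): 4*6 + 9*0 = 24
  (0, 2): 4*0 + 9*2 = 18
Maximum is 24 at (6, 0).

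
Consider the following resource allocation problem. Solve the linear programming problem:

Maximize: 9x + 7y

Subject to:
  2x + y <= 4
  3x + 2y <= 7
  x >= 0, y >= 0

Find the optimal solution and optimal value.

Feasible vertices: (0, 0), (0, 7/2), (1, 2), (2, 0)
Objective 9x + 7y at each:
  (0, 0): 0
  (0, 7/2): 49/2
  (1, 2): 23
  (2, 0): 18
Maximum is 49/2 at (0, 7/2).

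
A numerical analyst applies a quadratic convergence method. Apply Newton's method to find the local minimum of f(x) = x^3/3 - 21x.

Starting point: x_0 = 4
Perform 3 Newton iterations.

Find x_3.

f(x) = x^3/3 - 21x
f'(x) = x^2 - 21, f''(x) = 2x
Newton update: x_{n+1} = x_n - (x_n^2 - 21)/(2*x_n)
Step 1: x_0 = 4, f'=-5, f''=8, x_1 = 37/8
Step 2: x_1 = 37/8, f'=25/64, f''=37/4, x_2 = 2713/592
Step 3: x_2 = 2713/592, f'=625/350464, f''=2713/296, x_3 = 14720113/3212192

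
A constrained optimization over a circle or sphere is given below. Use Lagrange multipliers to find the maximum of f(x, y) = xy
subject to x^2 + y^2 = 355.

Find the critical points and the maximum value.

Lagrange conditions: y = 2*lambda*x and x = 2*lambda*y
If x = 0 then y = 0, violating the constraint, so x, y != 0.
Dividing: y/x = x/y => x^2 = y^2 => y = x or y = -x
Constraint: 2x^2 = 355 => x^2 = 355/2 => x = +/-sqrt(355/2)
Critical points: (sqrt(355/2), sqrt(355/2)), (-sqrt(355/2), -sqrt(355/2)), (sqrt(355/2), -sqrt(355/2)), (-sqrt(355/2), sqrt(355/2))
  y = x:  xy = x^2 = 355/2  at (sqrt(355/2), sqrt(355/2)) and (-sqrt(355/2), -sqrt(355/2))
  y = -x: xy = -x^2 = -355/2 at (sqrt(355/2), -sqrt(355/2)) and (-sqrt(355/2), sqrt(355/2))
Maximum xy = 355/2 at (sqrt(355/2), sqrt(355/2)) and (-sqrt(355/2), -sqrt(355/2))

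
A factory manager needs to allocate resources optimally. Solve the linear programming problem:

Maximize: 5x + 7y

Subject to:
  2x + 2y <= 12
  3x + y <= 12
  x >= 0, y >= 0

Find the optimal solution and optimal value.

Feasible vertices: (0, 0), (0, 6), (3, 3), (4, 0)
Objective 5x + 7y at each:
  (0, 0): 0
  (0, 6): 42
  (3, 3): 36
  (4, 0): 20
Maximum is 42 at (0, 6).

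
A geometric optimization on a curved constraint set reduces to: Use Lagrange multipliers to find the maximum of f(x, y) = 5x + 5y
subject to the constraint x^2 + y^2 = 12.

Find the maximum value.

Set up Lagrange conditions: grad f = lambda * grad g
  5 = 2*lambda*x
  5 = 2*lambda*y
From these: x/y = 5/5, so x = 5t, y = 5t for some t.
Substitute into constraint: (5t)^2 + (5t)^2 = 12
  t^2 * 50 = 12
  t = sqrt(12/50)
Maximum = 5*x + 5*y = (5^2 + 5^2)*t = 50 * sqrt(12/50) = sqrt(600)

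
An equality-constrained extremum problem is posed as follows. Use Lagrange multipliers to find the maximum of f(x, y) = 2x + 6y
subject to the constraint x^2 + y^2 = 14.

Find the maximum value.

Set up Lagrange conditions: grad f = lambda * grad g
  2 = 2*lambda*x
  6 = 2*lambda*y
From these: x/y = 2/6, so x = 2t, y = 6t for some t.
Substitute into constraint: (2t)^2 + (6t)^2 = 14
  t^2 * 40 = 14
  t = sqrt(14/40)
Maximum = 2*x + 6*y = (2^2 + 6^2)*t = 40 * sqrt(14/40) = sqrt(560)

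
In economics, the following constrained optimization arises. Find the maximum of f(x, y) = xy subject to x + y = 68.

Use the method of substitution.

Substitute y = 68 - x into f(x,y) = xy:
g(x) = x(68 - x) = 68x - x^2
g'(x) = 68 - 2x = 0  =>  x = 34
y = 68 - 34 = 34
Maximum value = 34 * 34 = 1156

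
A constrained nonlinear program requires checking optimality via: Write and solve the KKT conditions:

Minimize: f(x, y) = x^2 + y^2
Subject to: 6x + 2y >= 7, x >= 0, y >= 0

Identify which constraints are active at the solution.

KKT conditions for min x^2 + y^2 s.t. 6x + 2y >= 7, x >= 0, y >= 0:
Stationarity: 2x = mu*6 + mu_x, 2y = mu*2 + mu_y, with mu, mu_x, mu_y >= 0
Complementary slackness: mu*(6x + 2y - 7) = 0, mu_x*x = 0, mu_y*y = 0
(0, 0) is infeasible (6*0 + 2*0 < 7), so if mu = 0 stationarity would force x = mu_x/2 >= 0, y = mu_y/2 >= 0 with mu_x*x = mu_y*y = 0, i.e. x = y = 0: contradiction. Hence mu > 0 and 6x + 2y = 7 is active.
Try x > 0, y > 0 (so mu_x = mu_y = 0): x = 6*mu/2, y = 2*mu/2
Substitute: 6*(6*mu/2) + 2*(2*mu/2) = 7
  mu*40/2 = 7 => mu = 7/20
x* = 21/20 > 0, y* = 7/20 > 0, consistent with mu_x = mu_y = 0.
f is convex and the constraints are linear, so this KKT point is the global minimum.
f* = 49/40
Active constraints: 6x + 2y >= 7 (holds with equality, mu = 7/20 > 0); x >= 0 and y >= 0 are inactive (mu_x = mu_y = 0).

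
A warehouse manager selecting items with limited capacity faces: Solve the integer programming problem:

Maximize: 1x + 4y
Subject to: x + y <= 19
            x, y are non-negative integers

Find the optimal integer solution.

Objective: 1x + 4y, constraint: x + y <= 19
Coefficient of y is 4 > coefficient of x is 1, so allocate the entire budget to y.
Optimal: x = 0, y = 19, value = 76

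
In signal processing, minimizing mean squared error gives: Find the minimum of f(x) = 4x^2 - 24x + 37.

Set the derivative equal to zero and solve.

f(x) = 4x^2 - 24x + 37
f'(x) = 8x + (-24) = 0
x = 24/8 = 3
f(3) = 1
Since f''(x) = 8 > 0, this is a minimum.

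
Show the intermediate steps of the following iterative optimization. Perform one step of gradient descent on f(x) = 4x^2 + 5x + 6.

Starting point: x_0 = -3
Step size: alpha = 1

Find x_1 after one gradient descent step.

f(x) = 4x^2 + 5x + 6
f'(x) = 8x + 5
f'(-3) = 8*-3 + (5) = -19
x_1 = x_0 - alpha * f'(x_0) = -3 - 1 * -19 = 16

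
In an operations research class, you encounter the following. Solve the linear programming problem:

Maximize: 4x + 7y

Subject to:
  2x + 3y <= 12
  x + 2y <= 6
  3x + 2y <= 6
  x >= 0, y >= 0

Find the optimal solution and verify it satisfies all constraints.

Feasible vertices: (0, 0), (0, 3), (2, 0)
Objective 4x + 7y at each vertex:
  (0, 0): 0
  (0, 3): 21
  (2, 0): 8
Maximum is 21 at (0, 3).
Verify constraints at (x, y) = (0, 3):
  2*0 + 3*3 = 9 <= 12
  1*0 + 2*3 = 6 <= 6 (active)
  3*0 + 2*3 = 6 <= 6 (active)
  x = 0 >= 0, y = 3 >= 0. All constraints satisfied.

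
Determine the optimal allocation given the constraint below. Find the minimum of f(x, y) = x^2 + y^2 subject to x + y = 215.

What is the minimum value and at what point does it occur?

Substitute y = 215 - x into f(x,y) = x^2 + y^2:
g(x) = x^2 + (215 - x)^2 = 2x^2 - 430x + 46225
g'(x) = 4x - 430 = 0  =>  x = 215/2
y = 215 - 215/2 = 215/2
Minimum value = (215/2)^2 + (215/2)^2 = 46225/2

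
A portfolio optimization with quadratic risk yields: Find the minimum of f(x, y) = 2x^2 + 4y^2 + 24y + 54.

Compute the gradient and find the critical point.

f(x,y) = 2x^2 + 4y^2 + 24y + 54
df/dx = 4x + (0) = 0  =>  x = 0
df/dy = 8y + (24) = 0  =>  y = -3
f(0, -3) = 2*(0)^2 + 4*(-3)^2 + 24*(-3) + 54 = 18
Hessian is diagonal with entries 4, 8 > 0, so this is a minimum.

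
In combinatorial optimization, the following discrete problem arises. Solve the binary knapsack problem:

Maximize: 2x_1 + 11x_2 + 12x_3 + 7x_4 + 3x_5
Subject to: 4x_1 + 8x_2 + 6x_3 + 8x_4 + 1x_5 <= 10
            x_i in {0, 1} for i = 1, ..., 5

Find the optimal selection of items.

Items: item 1 (v=2, w=4), item 2 (v=11, w=8), item 3 (v=12, w=6), item 4 (v=7, w=8), item 5 (v=3, w=1)
Capacity: 10
Checking all 32 subsets (w = total weight, v = total value):
  {}: w = 0, v = 0
  {1}: w = 4, v = 2
  {2}: w = 8, v = 11
  {3}: w = 6, v = 12
  {4}: w = 8, v = 7
  {5}: w = 1, v = 3
  {1, 2}: w = 12 > 10, infeasible
  {1, 3}: w = 10, v = 14
  {1, 4}: w = 12 > 10, infeasible
  {1, 5}: w = 5, v = 5
  {2, 3}: w = 14 > 10, infeasible
  {2, 4}: w = 16 > 10, infeasible
  {2, 5}: w = 9, v = 14
  {3, 4}: w = 14 > 10, infeasible
  {3, 5}: w = 7, v = 15
  {4, 5}: w = 9, v = 10
  {1, 2, 3}: w = 18 > 10, infeasible
  {1, 2, 4}: w = 20 > 10, infeasible
  {1, 2, 5}: w = 13 > 10, infeasible
  {1, 3, 4}: w = 18 > 10, infeasible
  {1, 3, 5}: w = 11 > 10, infeasible
  {1, 4, 5}: w = 13 > 10, infeasible
  {2, 3, 4}: w = 22 > 10, infeasible
  {2, 3, 5}: w = 15 > 10, infeasible
  {2, 4, 5}: w = 17 > 10, infeasible
  {3, 4, 5}: w = 15 > 10, infeasible
  {1, 2, 3, 4}: w = 26 > 10, infeasible
  {1, 2, 3, 5}: w = 19 > 10, infeasible
  {1, 2, 4, 5}: w = 21 > 10, infeasible
  {1, 3, 4, 5}: w = 19 > 10, infeasible
  {2, 3, 4, 5}: w = 23 > 10, infeasible
  {1, 2, 3, 4, 5}: w = 27 > 10, infeasible
Best feasible subset: items [3, 5]
Total weight: 7 <= 10, total value: 15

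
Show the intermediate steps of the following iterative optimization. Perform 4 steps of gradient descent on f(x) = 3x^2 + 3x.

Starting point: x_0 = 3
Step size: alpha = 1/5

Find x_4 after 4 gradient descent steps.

f(x) = 3x^2 + 3x, f'(x) = 6x + (3)
Step 1: f'(3) = 21, x_1 = 3 - 1/5 * 21 = -6/5
Step 2: f'(-6/5) = -21/5, x_2 = -6/5 - 1/5 * -21/5 = -9/25
Step 3: f'(-9/25) = 21/25, x_3 = -9/25 - 1/5 * 21/25 = -66/125
Step 4: f'(-66/125) = -21/125, x_4 = -66/125 - 1/5 * -21/125 = -309/625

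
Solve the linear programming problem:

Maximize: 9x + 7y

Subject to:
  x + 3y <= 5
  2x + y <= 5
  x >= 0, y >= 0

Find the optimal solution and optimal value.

Feasible vertices: (0, 0), (0, 5/3), (2, 1), (5/2, 0)
Objective 9x + 7y at each:
  (0, 0): 0
  (0, 5/3): 35/3
  (2, 1): 25
  (5/2, 0): 45/2
Maximum is 25 at (2, 1).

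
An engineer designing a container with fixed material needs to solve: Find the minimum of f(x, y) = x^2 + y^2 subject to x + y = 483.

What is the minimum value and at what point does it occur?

Substitute y = 483 - x into f(x,y) = x^2 + y^2:
g(x) = x^2 + (483 - x)^2 = 2x^2 - 966x + 233289
g'(x) = 4x - 966 = 0  =>  x = 483/2
y = 483 - 483/2 = 483/2
Minimum value = (483/2)^2 + (483/2)^2 = 233289/2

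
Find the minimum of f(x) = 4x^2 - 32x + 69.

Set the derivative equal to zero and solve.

f(x) = 4x^2 - 32x + 69
f'(x) = 8x + (-32) = 0
x = 32/8 = 4
f(4) = 5
Since f''(x) = 8 > 0, this is a minimum.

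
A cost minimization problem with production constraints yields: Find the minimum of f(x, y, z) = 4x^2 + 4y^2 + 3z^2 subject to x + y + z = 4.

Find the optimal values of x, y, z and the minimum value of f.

Using Lagrange multipliers on f = 4x^2 + 4y^2 + 3z^2 with constraint x + y + z = 4:
Conditions: 2*4*x = lambda, 2*4*y = lambda, 2*3*z = lambda
So x = lambda/8, y = lambda/8, z = lambda/6
Substituting into constraint: lambda * (5/12) = 4
lambda = 48/5
x = 6/5, y = 6/5, z = 8/5
Minimum value = 96/5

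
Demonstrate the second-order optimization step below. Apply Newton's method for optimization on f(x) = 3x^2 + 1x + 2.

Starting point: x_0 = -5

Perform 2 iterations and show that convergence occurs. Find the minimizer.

f(x) = 3x^2 + 1x + 2, f'(x) = 6x + (1), f''(x) = 6
Step 1: f'(-5) = -29, x_1 = -5 - -29/6 = -1/6
Step 2: f'(-1/6) = 0, x_2 = -1/6 (converged)
Newton's method converges in 1 step for quadratics.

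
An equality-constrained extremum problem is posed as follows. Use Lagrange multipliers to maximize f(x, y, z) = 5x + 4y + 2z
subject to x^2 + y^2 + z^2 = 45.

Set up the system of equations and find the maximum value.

Lagrange conditions: 5 = 2*lambda*x, 4 = 2*lambda*y, 2 = 2*lambda*z
So x:5 = y:4 = z:2, i.e. x = 5t, y = 4t, z = 2t
Constraint: t^2*(5^2 + 4^2 + 2^2) = 45
  t^2 * 45 = 45  =>  t = sqrt(1)
Maximum = 5*5t + 4*4t + 2*2t = 45*sqrt(1) = 45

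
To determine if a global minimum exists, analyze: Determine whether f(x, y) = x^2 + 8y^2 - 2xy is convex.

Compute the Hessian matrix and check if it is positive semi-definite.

f(x,y) = x^2 + 8y^2 - 2xy
Hessian H = [[2, -2], [-2, 16]]
trace(H) = 18, det(H) = 28
Eigenvalues: (18 +/- sqrt(212)) / 2 = 16.28, 1.72
Since both eigenvalues > 0, f is convex.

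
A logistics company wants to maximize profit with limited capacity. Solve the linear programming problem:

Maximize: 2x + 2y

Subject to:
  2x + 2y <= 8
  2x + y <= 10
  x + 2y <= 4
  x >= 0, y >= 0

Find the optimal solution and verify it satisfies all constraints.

Feasible vertices: (0, 0), (0, 2), (4, 0)
Objective 2x + 2y at each vertex:
  (0, 0): 0
  (0, 2): 4
  (4, 0): 8
Maximum is 8 at (4, 0).
Verify constraints at (x, y) = (4, 0):
  2*4 + 2*0 = 8 <= 8 (active)
  2*4 + 1*0 = 8 <= 10
  1*4 + 2*0 = 4 <= 4 (active)
  x = 4 >= 0, y = 0 >= 0. All constraints satisfied.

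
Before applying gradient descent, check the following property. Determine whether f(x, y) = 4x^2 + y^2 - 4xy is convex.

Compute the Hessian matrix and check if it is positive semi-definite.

f(x,y) = 4x^2 + y^2 - 4xy
Hessian H = [[8, -4], [-4, 2]]
trace(H) = 10, det(H) = 0
Eigenvalues: (10 +/- sqrt(100)) / 2 = 10, 0
Since both eigenvalues >= 0, f is convex.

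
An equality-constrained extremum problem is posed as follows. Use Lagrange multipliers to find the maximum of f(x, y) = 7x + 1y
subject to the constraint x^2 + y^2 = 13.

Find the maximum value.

Set up Lagrange conditions: grad f = lambda * grad g
  7 = 2*lambda*x
  1 = 2*lambda*y
From these: x/y = 7/1, so x = 7t, y = 1t for some t.
Substitute into constraint: (7t)^2 + (1t)^2 = 13
  t^2 * 50 = 13
  t = sqrt(13/50)
Maximum = 7*x + 1*y = (7^2 + 1^2)*t = 50 * sqrt(13/50) = sqrt(650)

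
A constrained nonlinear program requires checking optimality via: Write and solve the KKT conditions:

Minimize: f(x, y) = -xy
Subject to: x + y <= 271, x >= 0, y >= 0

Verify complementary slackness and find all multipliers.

Problem: min -xy s.t. x + y <= 271 (multiplier lambda), x >= 0 (mu_x), y >= 0 (mu_y)
KKT stationarity: -y + lambda - mu_x = 0, -x + lambda - mu_y = 0, with lambda, mu_x, mu_y >= 0
Complementary slackness: lambda*(x + y - 271) = 0, mu_x*x = 0, mu_y*y = 0
If lambda = 0: y = -mu_x <= 0 and x = -mu_y <= 0 force x = y = 0 with f = 0; but x = y = 271/2 is feasible with f = -73441/4 < 0, so this is not the minimum. Hence lambda > 0 and x + y = 271.
Try x > 0, y > 0 (so mu_x = mu_y = 0): y = lambda, x = lambda => x = y = lambda
x + y = 271 => 2*lambda = 271 => lambda = 271/2
x* = y* = 271/2 > 0, consistent with mu_x = mu_y = 0.
(Any feasible point with x = 0 or y = 0 has f = 0 > -73441/4, so the minimum is not on those boundaries.)
min(-xy) = -73441/4 (i.e. max xy = 73441/4)
Multipliers: lambda = 271/2, mu_x = 0, mu_y = 0
Complementary slackness: lambda*(x + y - 271) = 271/2*(271/2 + 271/2 - 271) = 0, mu_x*x = 0*271/2 = 0, mu_y*y = 0*271/2 = 0. Satisfied.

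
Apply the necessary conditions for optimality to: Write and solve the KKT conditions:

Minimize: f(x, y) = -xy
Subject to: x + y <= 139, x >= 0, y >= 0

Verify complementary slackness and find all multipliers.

Problem: min -xy s.t. x + y <= 139 (multiplier lambda), x >= 0 (mu_x), y >= 0 (mu_y)
KKT stationarity: -y + lambda - mu_x = 0, -x + lambda - mu_y = 0, with lambda, mu_x, mu_y >= 0
Complementary slackness: lambda*(x + y - 139) = 0, mu_x*x = 0, mu_y*y = 0
If lambda = 0: y = -mu_x <= 0 and x = -mu_y <= 0 force x = y = 0 with f = 0; but x = y = 139/2 is feasible with f = -19321/4 < 0, so this is not the minimum. Hence lambda > 0 and x + y = 139.
Try x > 0, y > 0 (so mu_x = mu_y = 0): y = lambda, x = lambda => x = y = lambda
x + y = 139 => 2*lambda = 139 => lambda = 139/2
x* = y* = 139/2 > 0, consistent with mu_x = mu_y = 0.
(Any feasible point with x = 0 or y = 0 has f = 0 > -19321/4, so the minimum is not on those boundaries.)
min(-xy) = -19321/4 (i.e. max xy = 19321/4)
Multipliers: lambda = 139/2, mu_x = 0, mu_y = 0
Complementary slackness: lambda*(x + y - 139) = 139/2*(139/2 + 139/2 - 139) = 0, mu_x*x = 0*139/2 = 0, mu_y*y = 0*139/2 = 0. Satisfied.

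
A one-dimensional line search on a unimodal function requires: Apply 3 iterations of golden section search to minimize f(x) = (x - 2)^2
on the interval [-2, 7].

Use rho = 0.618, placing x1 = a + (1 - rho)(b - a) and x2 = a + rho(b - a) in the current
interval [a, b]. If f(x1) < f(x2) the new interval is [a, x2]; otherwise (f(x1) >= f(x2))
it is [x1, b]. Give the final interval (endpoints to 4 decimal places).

Golden section search for min of f(x) = (x - 2)^2 on [-2, 7].
Each step: x1 = a + (1 - rho)(b - a), x2 = a + rho(b - a); if f(x1) < f(x2) keep [a, x2], otherwise keep [x1, b].
Step 1: [-2.0000, 7.0000], x1=1.4380 (f=0.3158), x2=3.5620 (f=2.4398); f(x1) < f(x2) => keep [-2.0000, 3.5620]
Step 2: [-2.0000, 3.5620], x1=0.1247 (f=3.5168), x2=1.4373 (f=0.3166); f(x1) > f(x2) => keep [0.1247, 3.5620]
Step 3: [0.1247, 3.5620], x1=1.4377 (f=0.3161), x2=2.2489 (f=0.0620); f(x1) > f(x2) => keep [1.4377, 3.5620]
Final interval: [1.4377, 3.5620]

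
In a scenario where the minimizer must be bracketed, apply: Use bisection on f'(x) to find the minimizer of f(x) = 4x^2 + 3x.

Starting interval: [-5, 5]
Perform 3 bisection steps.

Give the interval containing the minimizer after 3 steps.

Finding critical point of f(x) = 4x^2 + 3x using bisection on f'(x) = 8x + 3.
f'(x) = 0 when x = -3/8.
Starting interval: [-5, 5]
Step 1: mid = 0, f'(mid) = 3, new interval = [-5, 0]
Step 2: mid = -5/2, f'(mid) = -17, new interval = [-5/2, 0]
Step 3: mid = -5/4, f'(mid) = -7, new interval = [-5/4, 0]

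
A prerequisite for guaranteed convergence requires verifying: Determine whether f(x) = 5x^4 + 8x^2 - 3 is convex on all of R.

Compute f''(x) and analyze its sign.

f(x) = 5x^4 + 8x^2 - 3
f'(x) = 20x^3 + 16x
f''(x) = 60x^2 + 16
f''(x) = 60x^2 + 16 >= 16 > 0 for all x
Therefore, f is convex on R.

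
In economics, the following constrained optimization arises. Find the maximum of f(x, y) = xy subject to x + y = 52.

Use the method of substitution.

Substitute y = 52 - x into f(x,y) = xy:
g(x) = x(52 - x) = 52x - x^2
g'(x) = 52 - 2x = 0  =>  x = 26
y = 52 - 26 = 26
Maximum value = 26 * 26 = 676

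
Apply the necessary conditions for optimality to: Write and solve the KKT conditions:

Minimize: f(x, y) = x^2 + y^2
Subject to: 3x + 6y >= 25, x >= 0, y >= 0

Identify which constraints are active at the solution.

KKT conditions for min x^2 + y^2 s.t. 3x + 6y >= 25, x >= 0, y >= 0:
Stationarity: 2x = mu*3 + mu_x, 2y = mu*6 + mu_y, with mu, mu_x, mu_y >= 0
Complementary slackness: mu*(3x + 6y - 25) = 0, mu_x*x = 0, mu_y*y = 0
(0, 0) is infeasible (3*0 + 6*0 < 25), so if mu = 0 stationarity would force x = mu_x/2 >= 0, y = mu_y/2 >= 0 with mu_x*x = mu_y*y = 0, i.e. x = y = 0: contradiction. Hence mu > 0 and 3x + 6y = 25 is active.
Try x > 0, y > 0 (so mu_x = mu_y = 0): x = 3*mu/2, y = 6*mu/2
Substitute: 3*(3*mu/2) + 6*(6*mu/2) = 25
  mu*45/2 = 25 => mu = 10/9
x* = 5/3 > 0, y* = 10/3 > 0, consistent with mu_x = mu_y = 0.
f is convex and the constraints are linear, so this KKT point is the global minimum.
f* = 125/9
Active constraints: 3x + 6y >= 25 (holds with equality, mu = 10/9 > 0); x >= 0 and y >= 0 are inactive (mu_x = mu_y = 0).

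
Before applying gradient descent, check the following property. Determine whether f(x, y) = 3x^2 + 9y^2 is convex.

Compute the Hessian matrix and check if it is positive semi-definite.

f(x,y) = 3x^2 + 9y^2
Hessian H = [[6, 0], [0, 18]]
trace(H) = 24, det(H) = 108
Eigenvalues: (24 +/- sqrt(144)) / 2 = 18, 6
Since both eigenvalues > 0, f is convex.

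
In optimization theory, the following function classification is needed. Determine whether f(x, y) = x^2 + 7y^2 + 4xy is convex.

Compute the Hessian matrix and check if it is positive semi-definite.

f(x,y) = x^2 + 7y^2 + 4xy
Hessian H = [[2, 4], [4, 14]]
trace(H) = 16, det(H) = 12
Eigenvalues: (16 +/- sqrt(208)) / 2 = 15.21, 0.7889
Since both eigenvalues > 0, f is convex.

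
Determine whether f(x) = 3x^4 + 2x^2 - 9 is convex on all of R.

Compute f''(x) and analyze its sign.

f(x) = 3x^4 + 2x^2 - 9
f'(x) = 12x^3 + 4x
f''(x) = 36x^2 + 4
f''(x) = 36x^2 + 4 >= 4 > 0 for all x
Therefore, f is convex on R.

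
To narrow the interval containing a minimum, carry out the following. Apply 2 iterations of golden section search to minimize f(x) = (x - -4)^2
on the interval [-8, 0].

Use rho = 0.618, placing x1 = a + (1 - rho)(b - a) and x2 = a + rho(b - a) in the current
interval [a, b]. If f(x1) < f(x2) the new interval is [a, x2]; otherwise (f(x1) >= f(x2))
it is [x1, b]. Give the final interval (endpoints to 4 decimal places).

Golden section search for min of f(x) = (x - -4)^2 on [-8, 0].
Each step: x1 = a + (1 - rho)(b - a), x2 = a + rho(b - a); if f(x1) < f(x2) keep [a, x2], otherwise keep [x1, b].
Step 1: [-8.0000, 0.0000], x1=-4.9440 (f=0.8911), x2=-3.0560 (f=0.8911); f(x1) = f(x2) (tie, not '<') => keep [-4.9440, 0.0000]
Step 2: [-4.9440, 0.0000], x1=-3.0554 (f=0.8923), x2=-1.8886 (f=4.4580); f(x1) < f(x2) => keep [-4.9440, -1.8886]
Final interval: [-4.9440, -1.8886]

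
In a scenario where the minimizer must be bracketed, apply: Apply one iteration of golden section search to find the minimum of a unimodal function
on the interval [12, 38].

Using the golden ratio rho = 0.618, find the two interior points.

Golden section search on [12, 38].
Golden ratio rho = 0.618 (approx).
Interior points:
  x_1 = 12 + (1-0.618)*26 = 21.9320
  x_2 = 12 + 0.618*26 = 28.0680
Compare f(x_1) and f(x_2) to determine which subinterval to keep.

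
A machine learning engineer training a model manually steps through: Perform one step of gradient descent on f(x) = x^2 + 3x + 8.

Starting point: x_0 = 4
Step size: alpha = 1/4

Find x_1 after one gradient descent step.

f(x) = x^2 + 3x + 8
f'(x) = 2x + 3
f'(4) = 2*4 + (3) = 11
x_1 = x_0 - alpha * f'(x_0) = 4 - 1/4 * 11 = 5/4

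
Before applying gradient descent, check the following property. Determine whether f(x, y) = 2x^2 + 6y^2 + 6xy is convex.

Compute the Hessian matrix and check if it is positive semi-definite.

f(x,y) = 2x^2 + 6y^2 + 6xy
Hessian H = [[4, 6], [6, 12]]
trace(H) = 16, det(H) = 12
Eigenvalues: (16 +/- sqrt(208)) / 2 = 15.21, 0.7889
Since both eigenvalues > 0, f is convex.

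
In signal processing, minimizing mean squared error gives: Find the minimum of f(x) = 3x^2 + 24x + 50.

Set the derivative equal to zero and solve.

f(x) = 3x^2 + 24x + 50
f'(x) = 6x + (24) = 0
x = -24/6 = -4
f(-4) = 2
Since f''(x) = 6 > 0, this is a minimum.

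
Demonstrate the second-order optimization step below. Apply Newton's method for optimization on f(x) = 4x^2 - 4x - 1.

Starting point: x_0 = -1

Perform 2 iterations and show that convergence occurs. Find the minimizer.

f(x) = 4x^2 - 4x - 1, f'(x) = 8x + (-4), f''(x) = 8
Step 1: f'(-1) = -12, x_1 = -1 - -12/8 = 1/2
Step 2: f'(1/2) = 0, x_2 = 1/2 (converged)
Newton's method converges in 1 step for quadratics.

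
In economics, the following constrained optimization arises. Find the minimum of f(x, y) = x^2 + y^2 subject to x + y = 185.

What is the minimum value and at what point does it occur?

Substitute y = 185 - x into f(x,y) = x^2 + y^2:
g(x) = x^2 + (185 - x)^2 = 2x^2 - 370x + 34225
g'(x) = 4x - 370 = 0  =>  x = 185/2
y = 185 - 185/2 = 185/2
Minimum value = (185/2)^2 + (185/2)^2 = 34225/2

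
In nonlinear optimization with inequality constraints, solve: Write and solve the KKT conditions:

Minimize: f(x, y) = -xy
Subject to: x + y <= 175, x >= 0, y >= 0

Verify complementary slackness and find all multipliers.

Problem: min -xy s.t. x + y <= 175 (multiplier lambda), x >= 0 (mu_x), y >= 0 (mu_y)
KKT stationarity: -y + lambda - mu_x = 0, -x + lambda - mu_y = 0, with lambda, mu_x, mu_y >= 0
Complementary slackness: lambda*(x + y - 175) = 0, mu_x*x = 0, mu_y*y = 0
If lambda = 0: y = -mu_x <= 0 and x = -mu_y <= 0 force x = y = 0 with f = 0; but x = y = 175/2 is feasible with f = -30625/4 < 0, so this is not the minimum. Hence lambda > 0 and x + y = 175.
Try x > 0, y > 0 (so mu_x = mu_y = 0): y = lambda, x = lambda => x = y = lambda
x + y = 175 => 2*lambda = 175 => lambda = 175/2
x* = y* = 175/2 > 0, consistent with mu_x = mu_y = 0.
(Any feasible point with x = 0 or y = 0 has f = 0 > -30625/4, so the minimum is not on those boundaries.)
min(-xy) = -30625/4 (i.e. max xy = 30625/4)
Multipliers: lambda = 175/2, mu_x = 0, mu_y = 0
Complementary slackness: lambda*(x + y - 175) = 175/2*(175/2 + 175/2 - 175) = 0, mu_x*x = 0*175/2 = 0, mu_y*y = 0*175/2 = 0. Satisfied.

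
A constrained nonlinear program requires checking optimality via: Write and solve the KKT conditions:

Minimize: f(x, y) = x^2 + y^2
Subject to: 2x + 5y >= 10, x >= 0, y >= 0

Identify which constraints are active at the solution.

KKT conditions for min x^2 + y^2 s.t. 2x + 5y >= 10, x >= 0, y >= 0:
Stationarity: 2x = mu*2 + mu_x, 2y = mu*5 + mu_y, with mu, mu_x, mu_y >= 0
Complementary slackness: mu*(2x + 5y - 10) = 0, mu_x*x = 0, mu_y*y = 0
(0, 0) is infeasible (2*0 + 5*0 < 10), so if mu = 0 stationarity would force x = mu_x/2 >= 0, y = mu_y/2 >= 0 with mu_x*x = mu_y*y = 0, i.e. x = y = 0: contradiction. Hence mu > 0 and 2x + 5y = 10 is active.
Try x > 0, y > 0 (so mu_x = mu_y = 0): x = 2*mu/2, y = 5*mu/2
Substitute: 2*(2*mu/2) + 5*(5*mu/2) = 10
  mu*29/2 = 10 => mu = 20/29
x* = 20/29 > 0, y* = 50/29 > 0, consistent with mu_x = mu_y = 0.
f is convex and the constraints are linear, so this KKT point is the global minimum.
f* = 100/29
Active constraints: 2x + 5y >= 10 (holds with equality, mu = 20/29 > 0); x >= 0 and y >= 0 are inactive (mu_x = mu_y = 0).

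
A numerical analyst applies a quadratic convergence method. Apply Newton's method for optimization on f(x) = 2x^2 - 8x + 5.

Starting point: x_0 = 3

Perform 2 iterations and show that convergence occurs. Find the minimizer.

f(x) = 2x^2 - 8x + 5, f'(x) = 4x + (-8), f''(x) = 4
Step 1: f'(3) = 4, x_1 = 3 - 4/4 = 2
Step 2: f'(2) = 0, x_2 = 2 (converged)
Newton's method converges in 1 step for quadratics.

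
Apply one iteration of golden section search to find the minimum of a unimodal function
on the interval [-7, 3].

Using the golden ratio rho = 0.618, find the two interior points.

Golden section search on [-7, 3].
Golden ratio rho = 0.618 (approx).
Interior points:
  x_1 = -7 + (1-0.618)*10 = -3.1800
  x_2 = -7 + 0.618*10 = -0.8200
Compare f(x_1) and f(x_2) to determine which subinterval to keep.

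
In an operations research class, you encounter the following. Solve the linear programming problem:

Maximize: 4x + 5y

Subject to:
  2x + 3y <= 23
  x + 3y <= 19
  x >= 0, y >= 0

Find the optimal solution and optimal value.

Feasible vertices: (0, 0), (0, 19/3), (4, 5), (23/2, 0)
Objective 4x + 5y at each:
  (0, 0): 0
  (0, 19/3): 95/3
  (4, 5): 41
  (23/2, 0): 46
Maximum is 46 at (23/2, 0).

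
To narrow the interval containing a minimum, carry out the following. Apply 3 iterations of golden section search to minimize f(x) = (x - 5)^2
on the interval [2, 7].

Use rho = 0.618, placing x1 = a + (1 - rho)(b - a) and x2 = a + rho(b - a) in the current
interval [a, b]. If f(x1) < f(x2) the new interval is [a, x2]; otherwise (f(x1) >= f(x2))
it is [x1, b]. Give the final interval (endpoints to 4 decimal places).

Golden section search for min of f(x) = (x - 5)^2 on [2, 7].
Each step: x1 = a + (1 - rho)(b - a), x2 = a + rho(b - a); if f(x1) < f(x2) keep [a, x2], otherwise keep [x1, b].
Step 1: [2.0000, 7.0000], x1=3.9100 (f=1.1881), x2=5.0900 (f=0.0081); f(x1) > f(x2) => keep [3.9100, 7.0000]
Step 2: [3.9100, 7.0000], x1=5.0904 (f=0.0082), x2=5.8196 (f=0.6718); f(x1) < f(x2) => keep [3.9100, 5.8196]
Step 3: [3.9100, 5.8196], x1=4.6395 (f=0.1300), x2=5.0901 (f=0.0081); f(x1) > f(x2) => keep [4.6395, 5.8196]
Final interval: [4.6395, 5.8196]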